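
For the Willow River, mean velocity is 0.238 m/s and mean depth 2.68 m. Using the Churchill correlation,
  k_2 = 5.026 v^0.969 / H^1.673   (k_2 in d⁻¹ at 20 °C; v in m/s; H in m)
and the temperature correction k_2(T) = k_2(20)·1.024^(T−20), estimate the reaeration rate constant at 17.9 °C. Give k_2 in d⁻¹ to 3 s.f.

k_2(20) = 5.026 × 0.238^0.969 / 2.68^1.673 = 5.026 × 0.2488 / 5.203 = 0.2404 d⁻¹.
k_2(17.9) = 0.2404 × 1.024^(17.9−20) = 0.2404 × 0.9514 = 0.2287 d⁻¹.

k_2 ≈ 0.229 d⁻¹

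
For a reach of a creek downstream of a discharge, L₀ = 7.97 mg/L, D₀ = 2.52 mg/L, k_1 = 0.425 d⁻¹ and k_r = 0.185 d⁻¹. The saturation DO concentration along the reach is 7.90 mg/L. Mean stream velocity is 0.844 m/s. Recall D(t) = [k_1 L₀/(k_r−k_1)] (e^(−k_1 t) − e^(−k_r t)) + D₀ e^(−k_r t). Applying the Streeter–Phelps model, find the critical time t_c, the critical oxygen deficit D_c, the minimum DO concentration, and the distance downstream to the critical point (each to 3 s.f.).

t_c ≈ 2.78 d; D_c ≈ 5.62 mg/L; min DO ≈ 2.28 mg/L; x_c ≈ 203 km

With k_r/k_1 = 0.4353 and 1 − D₀(k_r−k_1)/(k_1 L₀) = 1.179,
t_c = ln(0.4353 × 1.179) / (0.185 − 0.425) = ln(0.5130) / -0.2400 = -0.6674/-0.2400 = 2.781 d.
L(t_c) = L₀ e^(−k_1 t_c) = 7.97 × 0.3067 = 2.444 mg/L, and at the critical point k_r D_c = k_1 L, so D_c = (0.425/0.185) × 2.444 = 5.615 mg/L.
Minimum DO = C_s − D_c = 7.90 − 5.615 = 2.285 mg/L.
x_c = v t_c = 0.844 m/s × 2.781 d × 86400 s/d = 202800 m ≈ 203 km.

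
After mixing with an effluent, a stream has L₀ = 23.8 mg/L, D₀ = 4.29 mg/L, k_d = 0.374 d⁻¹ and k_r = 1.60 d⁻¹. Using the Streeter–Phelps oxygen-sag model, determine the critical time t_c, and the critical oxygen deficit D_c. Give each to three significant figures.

t_c ≈ 0.457 d; D_c ≈ 4.69 mg/L

At the critical point dD/dt = 0, so k_d L₀ e^(−k_d t) = k_r D. Substituting D(t) from the Streeter–Phelps equation and solving for t gives
t_c = ln[(k_r/k_d)(1 − D₀(k_r−k_d)/(k_d L₀))] / (k_r−k_d).
Here k_r−k_d = 1.226 d⁻¹ and 1 − D₀(k_r−k_d)/(k_d L₀) = 1 − 4.29×1.226/(0.374×23.8) = 0.4091, so
t_c = ln(4.278 × 0.4091) / 1.226 = 0.5598 / 1.226 = 0.4566 d.
L(t_c) = L₀ e^(−k_d t_c) = 23.8 × 0.8430 = 20.06 mg/L, and at the critical point k_r D_c = k_d L, so D_c = (0.374/1.60) × 20.06 = 4.690 mg/L.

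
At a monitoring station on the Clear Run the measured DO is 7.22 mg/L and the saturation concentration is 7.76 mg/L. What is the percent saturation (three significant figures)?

% saturation = C/C_s × 100 = 7.22/7.76 × 100 = 93.0 %.

93.0 % saturation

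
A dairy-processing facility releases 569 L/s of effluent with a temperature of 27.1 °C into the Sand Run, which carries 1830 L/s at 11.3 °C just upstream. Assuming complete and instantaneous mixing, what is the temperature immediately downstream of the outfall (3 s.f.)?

Flow-weighted mixing: C = (Q_r C_r + Q_w C_w)/(Q_r + Q_w)
= (1830×11.3 + 569×27.1)/(1830 + 569) = 36100/2399 = 15.05 °C.

15.0 °C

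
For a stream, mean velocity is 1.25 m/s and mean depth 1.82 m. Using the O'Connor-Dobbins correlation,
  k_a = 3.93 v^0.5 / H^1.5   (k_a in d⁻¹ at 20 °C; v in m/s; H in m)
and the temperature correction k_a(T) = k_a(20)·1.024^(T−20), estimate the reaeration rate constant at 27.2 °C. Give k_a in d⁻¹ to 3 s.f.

k_a ≈ 2.12 d⁻¹

k_a(20) = 3.93 × 1.25^0.5 / 1.82^1.5 = 3.93 × 1.118 / 2.455 = 1.790 d⁻¹.
k_a(27.2) = 1.790 × 1.024^(27.2−20) = 1.790 × 1.186 = 2.123 d⁻¹.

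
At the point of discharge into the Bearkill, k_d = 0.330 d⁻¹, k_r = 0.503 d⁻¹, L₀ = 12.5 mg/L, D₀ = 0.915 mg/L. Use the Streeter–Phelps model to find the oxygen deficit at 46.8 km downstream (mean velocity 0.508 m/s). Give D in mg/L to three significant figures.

Travel time t = x/v = 46.8 km / (0.508 m/s) = 46800 m / 0.508 m/s = 92130 s = 1.066 d.
k_d L₀/(k_r−k_d) = 0.330×12.5/(0.503−0.330) = 4.125/0.1730 = 23.84 mg/L.
e^(−k_d t) = e^(−0.330×1.066) = 0.7034; e^(−k_r t) = e^(−0.503×1.066) = 0.5849.
D = 23.84 × (0.7034 − 0.5849) + 0.915 × 0.5849 = 2.825 + 0.5352 = 3.360 mg/L.

D ≈ 3.36 mg/L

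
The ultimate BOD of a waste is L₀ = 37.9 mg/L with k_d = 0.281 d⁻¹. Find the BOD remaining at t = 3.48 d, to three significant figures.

L_t = L₀ e^(−k_d t) = 37.9 × e^(−0.281×3.48) = 37.9 × 0.3761 = 14.25 mg/L.

L ≈ 14.3 mg/L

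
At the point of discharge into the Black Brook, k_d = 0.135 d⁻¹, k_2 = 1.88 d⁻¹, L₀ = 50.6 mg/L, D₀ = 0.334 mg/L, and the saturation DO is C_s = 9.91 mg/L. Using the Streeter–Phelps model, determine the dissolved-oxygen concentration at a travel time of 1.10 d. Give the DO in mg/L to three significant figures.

k_d L₀/(k_2−k_d) = 0.135×50.6/(1.88−0.135) = 6.831/1.745 = 3.915 mg/L.
e^(−k_d t) = e^(−0.135×1.100) = 0.8620; e^(−k_2 t) = e^(−1.88×1.100) = 0.1264.
D = 3.915 × (0.8620 − 0.1264) + 0.334 × 0.1264 = 2.879 + 0.04223 = 2.922 mg/L.
DO = C_s − D = 9.91 − 2.922 = 6.988 mg/L.

DO ≈ 6.99 mg/L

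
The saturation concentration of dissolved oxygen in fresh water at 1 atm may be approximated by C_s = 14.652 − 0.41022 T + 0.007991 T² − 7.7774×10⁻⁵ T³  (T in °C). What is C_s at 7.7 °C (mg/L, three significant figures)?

C_s ≈ 11.9 mg/L

C_s = 14.652 − 0.41022×7.7 + 0.007991×7.7² − 7.7774×10⁻⁵×7.7³ = 11.93 mg/L.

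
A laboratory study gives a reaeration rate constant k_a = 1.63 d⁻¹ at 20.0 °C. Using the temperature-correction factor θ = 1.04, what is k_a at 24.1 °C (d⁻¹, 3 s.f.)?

k_a ≈ 1.91 d⁻¹

k_a(T₂) = k_a(T₁) · θ^(T₂−T₁) = 1.63 × 1.04^(24.1−20.0)
= 1.63 × 1.04^4.10 = 1.63 × 1.174 = 1.914 d⁻¹.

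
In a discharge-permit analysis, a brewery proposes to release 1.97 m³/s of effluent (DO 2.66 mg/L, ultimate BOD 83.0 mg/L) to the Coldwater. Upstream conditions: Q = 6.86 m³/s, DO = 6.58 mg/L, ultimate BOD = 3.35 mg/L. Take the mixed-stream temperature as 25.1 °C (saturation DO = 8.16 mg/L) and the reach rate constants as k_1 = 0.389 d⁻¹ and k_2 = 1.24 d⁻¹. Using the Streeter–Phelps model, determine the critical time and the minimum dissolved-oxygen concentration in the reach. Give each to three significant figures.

t_c ≈ 1.02 d; minimum DO ≈ 3.70 mg/L

Mixed DO = (6.86×6.58 + 1.97×2.66)/(6.86+1.97) = 50.38/8.830 = 5.705 mg/L.
Mixed L₀ = (6.86×3.35 + 1.97×83.0)/(8.830) = 186.5/8.830 = 21.12 mg/L.
Initial deficit D₀ = C_s − DO₀ = 8.16 − 5.705 = 2.455 mg/L.
t_c = (1/0.8510) ln[(1.24/0.389)(1 − 2.455×0.8510/(0.389×21.12))] = 1.175 × ln(2.377) = 1.018 d.
D_c = (0.389/1.24) × 21.12 × e^(−0.389×1.018) = 0.3137 × 21.12 × 0.6731 = 4.460 mg/L.
Minimum DO = 8.16 − 4.460 = 3.700 mg/L.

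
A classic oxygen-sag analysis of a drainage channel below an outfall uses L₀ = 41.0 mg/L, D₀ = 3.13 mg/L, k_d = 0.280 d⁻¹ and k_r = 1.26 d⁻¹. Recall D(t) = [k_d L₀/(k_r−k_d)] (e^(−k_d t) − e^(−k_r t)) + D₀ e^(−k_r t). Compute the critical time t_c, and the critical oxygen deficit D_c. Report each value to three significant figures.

t_c ≈ 1.22 d; D_c ≈ 6.48 mg/L

At the critical point dD/dt = 0, so k_d L₀ e^(−k_d t) = k_r D. Substituting D(t) from the Streeter–Phelps equation and solving for t gives
t_c = ln[(k_r/k_d)(1 − D₀(k_r−k_d)/(k_d L₀))] / (k_r−k_d).
Here k_r−k_d = 0.9800 d⁻¹ and 1 − D₀(k_r−k_d)/(k_d L₀) = 1 − 3.13×0.9800/(0.280×41.0) = 0.7328, so
t_c = ln(4.500 × 0.7328) / 0.9800 = 1.193 / 0.9800 = 1.218 d.
L(t_c) = L₀ e^(−k_d t_c) = 41.0 × 0.7111 = 29.16 mg/L, and at the critical point k_r D_c = k_d L, so D_c = (0.280/1.26) × 29.16 = 6.479 mg/L.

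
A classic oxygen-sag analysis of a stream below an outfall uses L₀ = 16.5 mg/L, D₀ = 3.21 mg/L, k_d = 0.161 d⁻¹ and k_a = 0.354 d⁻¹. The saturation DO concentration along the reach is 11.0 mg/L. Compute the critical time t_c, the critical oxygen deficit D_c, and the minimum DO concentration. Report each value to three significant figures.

At the critical point dD/dt = 0, so k_d L₀ e^(−k_d t) = k_a D. Substituting D(t) from the Streeter–Phelps equation and solving for t gives
t_c = ln[(k_a/k_d)(1 − D₀(k_a−k_d)/(k_d L₀))] / (k_a−k_d).
Here k_a−k_d = 0.1930 d⁻¹ and 1 − D₀(k_a−k_d)/(k_d L₀) = 1 − 3.21×0.1930/(0.161×16.5) = 0.7668, so
t_c = ln(2.199 × 0.7668) / 0.1930 = 0.5223 / 0.1930 = 2.706 d.
D_c = (k_d/k_a) L₀ e^(−k_d t_c) = (0.161/0.354) × 16.5 × e^(−0.161×2.706) = 0.4548 × 16.5 × 0.6468 = 4.854 mg/L.
Minimum DO = C_s − D_c = 11.0 − 4.854 = 6.146 mg/L.

t_c ≈ 2.71 d; D_c ≈ 4.85 mg/L; min DO ≈ 6.15 mg/L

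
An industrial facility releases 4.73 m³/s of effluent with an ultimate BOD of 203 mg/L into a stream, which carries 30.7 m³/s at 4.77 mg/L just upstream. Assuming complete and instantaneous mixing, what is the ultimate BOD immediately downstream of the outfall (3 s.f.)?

31.2 mg/L

Flow-weighted mixing: C = (Q_r C_r + Q_w C_w)/(Q_r + Q_w)
= (30.7×4.77 + 4.73×203)/(30.7 + 4.73) = 1107/35.43 = 31.23 mg/L.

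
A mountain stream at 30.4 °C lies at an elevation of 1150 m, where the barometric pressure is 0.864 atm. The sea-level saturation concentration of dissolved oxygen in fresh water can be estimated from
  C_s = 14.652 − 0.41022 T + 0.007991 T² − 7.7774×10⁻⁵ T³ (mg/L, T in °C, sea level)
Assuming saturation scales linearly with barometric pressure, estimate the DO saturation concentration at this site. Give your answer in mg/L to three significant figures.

At sea level: C_s = 14.652 − 0.41022×30.4 + 0.007991×30.4² − 7.7774×10⁻⁵×30.4³ = 7.381 mg/L.
Pressure correction: C_s' = 7.381 × 0.864 = 6.377 mg/L.

C_s ≈ 6.38 mg/L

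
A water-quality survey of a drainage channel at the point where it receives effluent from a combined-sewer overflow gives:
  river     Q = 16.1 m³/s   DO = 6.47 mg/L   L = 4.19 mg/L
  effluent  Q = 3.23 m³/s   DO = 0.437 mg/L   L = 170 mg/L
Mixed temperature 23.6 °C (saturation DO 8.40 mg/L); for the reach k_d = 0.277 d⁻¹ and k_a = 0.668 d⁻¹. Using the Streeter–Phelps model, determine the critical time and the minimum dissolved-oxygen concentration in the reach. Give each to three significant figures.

Mixed DO = (16.1×6.47 + 3.23×0.437)/(16.1+3.23) = 105.6/19.33 = 5.462 mg/L.
Mixed L₀ = (16.1×4.19 + 3.23×170)/(19.33) = 616.6/19.33 = 31.90 mg/L.
Initial deficit D₀ = C_s − DO₀ = 8.40 − 5.462 = 2.938 mg/L.
t_c = (1/0.3910) ln[(0.668/0.277)(1 − 2.938×0.3910/(0.277×31.90))] = 2.558 × ln(2.098) = 1.895 d.
D_c = (0.277/0.668) × 31.90 × e^(−0.277×1.895) = 0.4147 × 31.90 × 0.5916 = 7.825 mg/L.
Minimum DO = 8.40 − 7.825 = 0.5753 mg/L.

t_c ≈ 1.90 d; minimum DO ≈ 0.575 mg/L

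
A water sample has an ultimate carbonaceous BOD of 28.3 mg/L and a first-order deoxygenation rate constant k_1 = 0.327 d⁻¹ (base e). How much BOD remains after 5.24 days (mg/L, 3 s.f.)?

L ≈ 5.10 mg/L

L_t = L₀ e^(−k_1 t) = 28.3 × e^(−0.327×5.24) = 28.3 × 0.1802 = 5.101 mg/L.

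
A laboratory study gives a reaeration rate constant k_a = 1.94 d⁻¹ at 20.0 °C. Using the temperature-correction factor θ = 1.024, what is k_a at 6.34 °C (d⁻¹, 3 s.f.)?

k_a(T₂) = k_a(T₁) · θ^(T₂−T₁) = 1.94 × 1.024^(6.34−20.0)
= 1.94 × 1.024^-13.7 = 1.94 × 0.7233 = 1.403 d⁻¹.

k_a ≈ 1.40 d⁻¹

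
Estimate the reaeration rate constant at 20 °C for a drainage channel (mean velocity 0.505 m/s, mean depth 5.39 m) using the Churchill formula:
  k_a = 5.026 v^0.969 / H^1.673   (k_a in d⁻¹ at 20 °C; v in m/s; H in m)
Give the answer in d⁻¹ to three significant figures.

k_a ≈ 0.155 d⁻¹

k_a = 5.026 × 0.505^0.969 / 5.39^1.673 = 5.026 × 0.5158 / 16.75 = 0.1548 d⁻¹.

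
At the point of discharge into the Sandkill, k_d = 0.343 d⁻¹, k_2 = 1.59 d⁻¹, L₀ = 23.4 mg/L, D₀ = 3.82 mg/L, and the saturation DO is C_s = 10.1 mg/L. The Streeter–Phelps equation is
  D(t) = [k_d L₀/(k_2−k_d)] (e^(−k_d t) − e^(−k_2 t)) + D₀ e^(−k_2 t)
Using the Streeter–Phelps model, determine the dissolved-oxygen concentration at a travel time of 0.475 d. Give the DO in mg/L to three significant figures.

k_d L₀/(k_2−k_d) = 0.343×23.4/(1.59−0.343) = 8.026/1.247 = 6.436 mg/L.
e^(−k_d t) = e^(−0.343×0.4750) = 0.8497; e^(−k_2 t) = e^(−1.59×0.4750) = 0.4699.
D = 6.436 × (0.8497 − 0.4699) + 3.82 × 0.4699 = 2.444 + 1.795 = 4.239 mg/L.
DO = C_s − D = 10.1 − 4.239 = 5.861 mg/L.

DO ≈ 5.86 mg/L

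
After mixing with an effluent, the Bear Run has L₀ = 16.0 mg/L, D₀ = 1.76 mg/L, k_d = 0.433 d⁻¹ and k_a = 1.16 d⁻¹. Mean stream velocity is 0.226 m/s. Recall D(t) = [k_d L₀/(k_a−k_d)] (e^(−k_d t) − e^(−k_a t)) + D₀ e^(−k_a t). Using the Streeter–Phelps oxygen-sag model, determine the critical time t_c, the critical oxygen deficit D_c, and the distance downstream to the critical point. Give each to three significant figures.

At the critical point dD/dt = 0, so k_d L₀ e^(−k_d t) = k_a D. Substituting D(t) from the Streeter–Phelps equation and solving for t gives
t_c = ln[(k_a/k_d)(1 − D₀(k_a−k_d)/(k_d L₀))] / (k_a−k_d).
Here k_a−k_d = 0.7270 d⁻¹ and 1 − D₀(k_a−k_d)/(k_d L₀) = 1 − 1.76×0.7270/(0.433×16.0) = 0.8153, so
t_c = ln(2.679 × 0.8153) / 0.7270 = 0.7813 / 0.7270 = 1.075 d.
L(t_c) = L₀ e^(−k_d t_c) = 16.0 × 0.6279 = 10.05 mg/L, and at the critical point k_a D_c = k_d L, so D_c = (0.433/1.16) × 10.05 = 3.750 mg/L.
x_c = v t_c = 0.226 m/s × 1.075 d × 86400 s/d = 20980 m ≈ 21.0 km.

t_c ≈ 1.07 d; D_c ≈ 3.75 mg/L; x_c ≈ 21.0 km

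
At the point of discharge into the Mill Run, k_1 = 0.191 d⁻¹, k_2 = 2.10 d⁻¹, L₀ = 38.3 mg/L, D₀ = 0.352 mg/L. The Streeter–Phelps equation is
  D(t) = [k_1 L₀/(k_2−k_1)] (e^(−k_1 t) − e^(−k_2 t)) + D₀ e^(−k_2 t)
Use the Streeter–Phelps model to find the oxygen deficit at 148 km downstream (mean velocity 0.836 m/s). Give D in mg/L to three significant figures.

D ≈ 2.54 mg/L

Travel time t = x/v = 148 km / (0.836 m/s) = 148000 m / 0.836 m/s = 177000 s = 2.049 d.
k_1 L₀/(k_2−k_1) = 0.191×38.3/(2.10−0.191) = 7.315/1.909 = 3.832 mg/L.
e^(−k_1 t) = e^(−0.191×2.049) = 0.6761; e^(−k_2 t) = e^(−2.10×2.049) = 0.01353.
D = 3.832 × (0.6761 − 0.01353) + 0.352 × 0.01353 = 2.539 + 0.004762 = 2.544 mg/L.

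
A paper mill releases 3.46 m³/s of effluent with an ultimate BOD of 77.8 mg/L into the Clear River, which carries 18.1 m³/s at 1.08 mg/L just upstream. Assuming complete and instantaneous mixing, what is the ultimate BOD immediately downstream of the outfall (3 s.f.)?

Flow-weighted mixing: C = (Q_r C_r + Q_w C_w)/(Q_r + Q_w)
= (18.1×1.08 + 3.46×77.8)/(18.1 + 3.46) = 288.7/21.56 = 13.39 mg/L.

13.4 mg/L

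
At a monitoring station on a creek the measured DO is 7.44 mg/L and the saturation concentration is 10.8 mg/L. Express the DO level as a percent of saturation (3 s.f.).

68.9 % saturation

% saturation = C/C_s × 100 = 7.44/10.8 × 100 = 68.9 %.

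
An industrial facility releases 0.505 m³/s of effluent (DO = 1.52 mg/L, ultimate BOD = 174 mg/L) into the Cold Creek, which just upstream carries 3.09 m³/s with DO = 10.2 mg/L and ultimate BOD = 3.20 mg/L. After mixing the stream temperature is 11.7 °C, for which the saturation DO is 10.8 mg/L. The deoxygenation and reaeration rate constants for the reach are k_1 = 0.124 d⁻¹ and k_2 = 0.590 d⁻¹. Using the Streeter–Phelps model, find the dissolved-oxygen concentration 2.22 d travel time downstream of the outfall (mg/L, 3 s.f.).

Mixed DO = (3.09×10.2 + 0.505×1.52)/(3.09+0.505) = 32.29/3.595 = 8.981 mg/L.
Mixed L₀ = (3.09×3.20 + 0.505×174)/(3.595) = 97.76/3.595 = 27.19 mg/L.
Initial deficit D₀ = C_s − DO₀ = 10.8 − 8.981 = 1.819 mg/L.
D(2.22) = [0.124×27.19/(0.590−0.124)](e^(−0.124×2.22) − e^(−0.590×2.22)) + 1.819 e^(−0.590×2.22)
= 7.236 × (0.7594 − 0.2699) + 1.819 × 0.2699 = 4.033 mg/L.
DO = 10.8 − 4.033 = 6.767 mg/L.

DO ≈ 6.77 mg/L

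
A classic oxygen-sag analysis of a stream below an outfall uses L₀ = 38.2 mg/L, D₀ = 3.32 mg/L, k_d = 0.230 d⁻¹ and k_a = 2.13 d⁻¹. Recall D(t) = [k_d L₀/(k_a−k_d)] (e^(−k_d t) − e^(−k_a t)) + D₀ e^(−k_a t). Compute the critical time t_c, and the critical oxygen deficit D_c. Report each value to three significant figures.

t_c ≈ 0.505 d; D_c ≈ 3.67 mg/L

With k_a/k_d = 9.261 and 1 − D₀(k_a−k_d)/(k_d L₀) = 0.2820,
t_c = ln(9.261 × 0.2820) / (2.13 − 0.230) = ln(2.612) / 1.900 = 0.9601/1.900 = 0.5053 d.
L(t_c) = L₀ e^(−k_d t_c) = 38.2 × 0.8903 = 34.01 mg/L, and at the critical point k_a D_c = k_d L, so D_c = (0.230/2.13) × 34.01 = 3.672 mg/L.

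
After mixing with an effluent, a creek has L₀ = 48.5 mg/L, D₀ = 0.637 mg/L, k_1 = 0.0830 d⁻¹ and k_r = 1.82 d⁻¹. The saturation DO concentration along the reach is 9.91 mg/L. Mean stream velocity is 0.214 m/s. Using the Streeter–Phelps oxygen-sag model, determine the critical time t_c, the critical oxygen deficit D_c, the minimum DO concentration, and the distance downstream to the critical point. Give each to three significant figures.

At the critical point dD/dt = 0, so k_1 L₀ e^(−k_1 t) = k_r D. Substituting D(t) from the Streeter–Phelps equation and solving for t gives
t_c = ln[(k_r/k_1)(1 − D₀(k_r−k_1)/(k_1 L₀))] / (k_r−k_1).
Here k_r−k_1 = 1.737 d⁻¹ and 1 − D₀(k_r−k_1)/(k_1 L₀) = 1 − 0.637×1.737/(0.0830×48.5) = 0.7251, so
t_c = ln(21.93 × 0.7251) / 1.737 = 2.766 / 1.737 = 1.593 d.
D_c = (k_1/k_r) L₀ e^(−k_1 t_c) = (0.0830/1.82) × 48.5 × e^(−0.0830×1.593) = 0.04560 × 48.5 × 0.8762 = 1.938 mg/L.
Minimum DO = C_s − D_c = 9.91 − 1.938 = 7.972 mg/L.
x_c = v t_c = 0.214 m/s × 1.593 d × 86400 s/d = 29450 m ≈ 29.4 km.

t_c ≈ 1.59 d; D_c ≈ 1.94 mg/L; min DO ≈ 7.97 mg/L; x_c ≈ 29.4 km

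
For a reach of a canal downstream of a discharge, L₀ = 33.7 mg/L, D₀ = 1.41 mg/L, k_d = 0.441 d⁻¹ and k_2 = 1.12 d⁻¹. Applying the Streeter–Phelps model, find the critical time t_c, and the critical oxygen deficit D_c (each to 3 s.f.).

With k_2/k_d = 2.540 and 1 − D₀(k_2−k_d)/(k_d L₀) = 0.9356,
t_c = ln(2.540 × 0.9356) / (1.12 − 0.441) = ln(2.376) / 0.6790 = 0.8655/0.6790 = 1.275 d.
D_c = (k_d/k_2) L₀ e^(−k_d t_c) = (0.441/1.12) × 33.7 × e^(−0.441×1.275) = 0.3937 × 33.7 × 0.5700 = 7.564 mg/L.

t_c ≈ 1.27 d; D_c ≈ 7.56 mg/L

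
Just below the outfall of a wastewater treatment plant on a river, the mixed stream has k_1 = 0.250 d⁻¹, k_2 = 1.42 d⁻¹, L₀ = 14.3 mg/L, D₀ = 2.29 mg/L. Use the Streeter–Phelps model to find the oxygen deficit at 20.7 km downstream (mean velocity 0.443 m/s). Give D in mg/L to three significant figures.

Travel time t = x/v = 20.7 km / (0.443 m/s) = 20700 m / 0.443 m/s = 46730 s = 0.5408 d.
k_1 L₀/(k_2−k_1) = 0.250×14.3/(1.42−0.250) = 3.575/1.170 = 3.056 mg/L.
e^(−k_1 t) = e^(−0.250×0.5408) = 0.8735; e^(−k_2 t) = e^(−1.42×0.5408) = 0.4640.
D = 3.056 × (0.8735 − 0.4640) + 2.29 × 0.4640 = 1.251 + 1.062 = 2.314 mg/L.

D ≈ 2.31 mg/L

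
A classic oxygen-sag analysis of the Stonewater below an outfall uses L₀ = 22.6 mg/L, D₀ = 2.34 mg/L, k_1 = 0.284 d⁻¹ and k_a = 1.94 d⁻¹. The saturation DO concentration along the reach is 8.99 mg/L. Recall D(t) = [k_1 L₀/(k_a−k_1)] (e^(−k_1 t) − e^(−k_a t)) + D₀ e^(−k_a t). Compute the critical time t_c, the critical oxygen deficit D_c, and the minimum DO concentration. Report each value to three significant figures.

t_c = [1/(k_a−k_1)] ln[(k_a/k_1)(1 − D₀(k_a−k_1)/(k_1 L₀))]
= [1/(1.94−0.284)] ln[(1.94/0.284)(1 − 2.34×1.656/(0.284×22.6))]
= (1/1.656) ln[6.831 × 0.3963] = 0.6039 × ln(2.707) = 0.6039 × 0.9958 = 0.6013 d.
D_c = (k_1/k_a) L₀ e^(−k_1 t_c) = (0.284/1.94) × 22.6 × e^(−0.284×0.6013) = 0.1464 × 22.6 × 0.8430 = 2.789 mg/L.
Minimum DO = C_s − D_c = 8.99 − 2.789 = 6.201 mg/L.

t_c ≈ 0.601 d; D_c ≈ 2.79 mg/L; min DO ≈ 6.20 mg/L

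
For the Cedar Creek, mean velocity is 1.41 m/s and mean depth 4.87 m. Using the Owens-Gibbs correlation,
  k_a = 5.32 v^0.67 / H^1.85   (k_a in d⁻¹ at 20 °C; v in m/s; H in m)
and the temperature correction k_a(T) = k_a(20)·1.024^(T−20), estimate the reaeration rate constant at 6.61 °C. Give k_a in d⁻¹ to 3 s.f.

k_a(20) = 5.32 × 1.41^0.67 / 4.87^1.85 = 5.32 × 1.259 / 18.70 = 0.3581 d⁻¹.
k_a(6.61) = 0.3581 × 1.024^(6.61−20) = 0.3581 × 0.7279 = 0.2606 d⁻¹.

k_a ≈ 0.261 d⁻¹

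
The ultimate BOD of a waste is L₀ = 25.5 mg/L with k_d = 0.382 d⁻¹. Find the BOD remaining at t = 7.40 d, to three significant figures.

L ≈ 1.51 mg/L

L_t = L₀ e^(−k_d t) = 25.5 × e^(−0.382×7.40) = 25.5 × 0.05920 = 1.510 mg/L.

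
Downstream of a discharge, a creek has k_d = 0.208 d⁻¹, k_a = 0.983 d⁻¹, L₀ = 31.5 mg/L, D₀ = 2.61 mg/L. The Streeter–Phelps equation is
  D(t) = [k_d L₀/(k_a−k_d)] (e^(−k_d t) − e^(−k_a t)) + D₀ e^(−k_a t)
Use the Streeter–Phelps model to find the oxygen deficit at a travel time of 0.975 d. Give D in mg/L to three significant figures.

D ≈ 4.66 mg/L

k_d L₀/(k_a−k_d) = 0.208×31.5/(0.983−0.208) = 6.552/0.7750 = 8.454 mg/L.
e^(−k_d t) = e^(−0.208×0.9750) = 0.8164; e^(−k_a t) = e^(−0.983×0.9750) = 0.3835.
D = 8.454 × (0.8164 − 0.3835) + 2.61 × 0.3835 = 3.660 + 1.001 = 4.661 mg/L.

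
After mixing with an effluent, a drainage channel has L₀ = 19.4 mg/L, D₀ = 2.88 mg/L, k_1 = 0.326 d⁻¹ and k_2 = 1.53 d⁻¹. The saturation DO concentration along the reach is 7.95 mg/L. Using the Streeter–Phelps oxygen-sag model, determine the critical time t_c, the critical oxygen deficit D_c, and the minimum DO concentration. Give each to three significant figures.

At the critical point dD/dt = 0, so k_1 L₀ e^(−k_1 t) = k_2 D. Substituting D(t) from the Streeter–Phelps equation and solving for t gives
t_c = ln[(k_2/k_1)(1 − D₀(k_2−k_1)/(k_1 L₀))] / (k_2−k_1).
Here k_2−k_1 = 1.204 d⁻¹ and 1 − D₀(k_2−k_1)/(k_1 L₀) = 1 − 2.88×1.204/(0.326×19.4) = 0.4517, so
t_c = ln(4.693 × 0.4517) / 1.204 = 0.7514 / 1.204 = 0.6241 d.
L(t_c) = L₀ e^(−k_1 t_c) = 19.4 × 0.8159 = 15.83 mg/L, and at the critical point k_2 D_c = k_1 L, so D_c = (0.326/1.53) × 15.83 = 3.373 mg/L.
Minimum DO = C_s − D_c = 7.95 − 3.373 = 4.577 mg/L.

t_c ≈ 0.624 d; D_c ≈ 3.37 mg/L; min DO ≈ 4.58 mg/L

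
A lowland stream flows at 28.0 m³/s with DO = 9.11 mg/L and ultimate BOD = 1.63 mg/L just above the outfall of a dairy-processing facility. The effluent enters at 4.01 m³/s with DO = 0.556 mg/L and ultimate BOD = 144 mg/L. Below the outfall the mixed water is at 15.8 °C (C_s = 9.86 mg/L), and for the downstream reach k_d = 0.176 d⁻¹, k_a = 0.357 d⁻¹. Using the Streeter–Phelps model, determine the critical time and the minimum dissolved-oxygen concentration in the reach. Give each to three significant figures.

t_c ≈ 3.35 d; minimum DO ≈ 4.54 mg/L

Mixed DO = (28.0×9.11 + 4.01×0.556)/(28.0+4.01) = 257.3/32.01 = 8.038 mg/L.
Mixed L₀ = (28.0×1.63 + 4.01×144)/(32.01) = 623.1/32.01 = 19.47 mg/L.
Initial deficit D₀ = C_s − DO₀ = 9.86 − 8.038 = 1.822 mg/L.
t_c = (1/0.1810) ln[(0.357/0.176)(1 − 1.822×0.1810/(0.176×19.47))] = 5.525 × ln(1.833) = 3.348 d.
D_c = (0.176/0.357) × 19.47 × e^(−0.176×3.348) = 0.4930 × 19.47 × 0.5547 = 5.323 mg/L.
Minimum DO = 9.86 − 5.323 = 4.537 mg/L.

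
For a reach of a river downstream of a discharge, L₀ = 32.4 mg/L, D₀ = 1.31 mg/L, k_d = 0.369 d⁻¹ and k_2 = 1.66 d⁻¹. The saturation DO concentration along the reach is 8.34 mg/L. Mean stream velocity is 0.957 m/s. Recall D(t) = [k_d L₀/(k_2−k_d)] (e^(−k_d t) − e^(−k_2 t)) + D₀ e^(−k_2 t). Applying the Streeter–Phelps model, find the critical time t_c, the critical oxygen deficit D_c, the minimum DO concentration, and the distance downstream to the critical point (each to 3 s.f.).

t_c ≈ 1.05 d; D_c ≈ 4.89 mg/L; min DO ≈ 3.45 mg/L; x_c ≈ 86.5 km

With k_2/k_d = 4.499 and 1 − D₀(k_2−k_d)/(k_d L₀) = 0.8585,
t_c = ln(4.499 × 0.8585) / (1.66 − 0.369) = ln(3.862) / 1.291 = 1.351/1.291 = 1.047 d.
L(t_c) = L₀ e^(−k_d t_c) = 32.4 × 0.6796 = 22.02 mg/L, and at the critical point k_2 D_c = k_d L, so D_c = (0.369/1.66) × 22.02 = 4.895 mg/L.
Minimum DO = C_s − D_c = 8.34 − 4.895 = 3.445 mg/L.
x_c = v t_c = 0.957 m/s × 1.047 d × 86400 s/d = 86540 m ≈ 86.5 km.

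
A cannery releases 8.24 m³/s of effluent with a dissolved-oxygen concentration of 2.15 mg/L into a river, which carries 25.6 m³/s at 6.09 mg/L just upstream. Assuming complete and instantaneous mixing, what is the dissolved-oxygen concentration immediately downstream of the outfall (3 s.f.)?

Flow-weighted mixing: C = (Q_r C_r + Q_w C_w)/(Q_r + Q_w)
= (25.6×6.09 + 8.24×2.15)/(25.6 + 8.24) = 173.6/33.84 = 5.131 mg/L.

5.13 mg/L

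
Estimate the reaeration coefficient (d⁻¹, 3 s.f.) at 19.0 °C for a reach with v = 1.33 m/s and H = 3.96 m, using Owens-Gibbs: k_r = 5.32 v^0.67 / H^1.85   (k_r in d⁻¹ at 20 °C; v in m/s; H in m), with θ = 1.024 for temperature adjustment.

k_r ≈ 0.493 d⁻¹

k_r(20) = 5.32 × 1.33^0.67 / 3.96^1.85 = 5.32 × 1.211 / 12.76 = 0.5048 d⁻¹.
k_r(19.0) = 0.5048 × 1.024^(19.0−20) = 0.5048 × 0.9766 = 0.4930 d⁻¹.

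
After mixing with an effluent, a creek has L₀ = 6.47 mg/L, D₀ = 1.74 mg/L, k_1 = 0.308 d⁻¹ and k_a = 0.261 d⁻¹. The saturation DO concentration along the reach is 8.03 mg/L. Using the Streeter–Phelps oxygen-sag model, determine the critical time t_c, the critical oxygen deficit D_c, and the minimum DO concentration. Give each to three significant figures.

t_c ≈ 2.67 d; D_c ≈ 3.36 mg/L; min DO ≈ 4.67 mg/L

With k_a/k_1 = 0.8474 and 1 − D₀(k_a−k_1)/(k_1 L₀) = 1.041,
t_c = ln(0.8474 × 1.041) / (0.261 − 0.308) = ln(0.8822) / -0.04700 = -0.1254/-0.04700 = 2.667 d.
L(t_c) = L₀ e^(−k_1 t_c) = 6.47 × 0.4398 = 2.845 mg/L, and at the critical point k_a D_c = k_1 L, so D_c = (0.308/0.261) × 2.845 = 3.358 mg/L.
Minimum DO = C_s − D_c = 8.03 − 3.358 = 4.672 mg/L.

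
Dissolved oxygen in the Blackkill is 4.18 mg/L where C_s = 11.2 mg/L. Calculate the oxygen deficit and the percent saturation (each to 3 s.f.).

D = C_s − C = 11.2 − 4.18 = 7.02 mg/L.
% saturation = 4.18/11.2 × 100 = 37.3 %.

D ≈ 7.02 mg/L; 37.3 % saturation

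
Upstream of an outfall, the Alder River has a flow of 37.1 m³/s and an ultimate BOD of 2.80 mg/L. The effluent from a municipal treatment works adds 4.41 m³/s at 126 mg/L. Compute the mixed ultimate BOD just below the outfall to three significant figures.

Flow-weighted mixing: C = (Q_r C_r + Q_w C_w)/(Q_r + Q_w)
= (37.1×2.80 + 4.41×126)/(37.1 + 4.41) = 659.5/41.51 = 15.89 mg/L.

15.9 mg/L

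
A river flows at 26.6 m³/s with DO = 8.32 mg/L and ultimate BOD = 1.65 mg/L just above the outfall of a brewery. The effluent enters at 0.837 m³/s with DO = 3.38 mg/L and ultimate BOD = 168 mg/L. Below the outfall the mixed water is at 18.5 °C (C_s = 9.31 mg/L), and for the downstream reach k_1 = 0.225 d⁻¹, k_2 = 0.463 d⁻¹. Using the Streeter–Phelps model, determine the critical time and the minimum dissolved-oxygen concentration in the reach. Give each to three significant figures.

t_c ≈ 2.20 d; minimum DO ≈ 7.32 mg/L

Mixed DO = (26.6×8.32 + 0.837×3.38)/(26.6+0.837) = 224.1/27.44 = 8.169 mg/L.
Mixed L₀ = (26.6×1.65 + 0.837×168)/(27.44) = 184.5/27.44 = 6.725 mg/L.
Initial deficit D₀ = C_s − DO₀ = 9.31 − 8.169 = 1.141 mg/L.
t_c = (1/0.2380) ln[(0.463/0.225)(1 − 1.141×0.2380/(0.225×6.725))] = 4.202 × ln(1.689) = 2.201 d.
D_c = (0.225/0.463) × 6.725 × e^(−0.225×2.201) = 0.4860 × 6.725 × 0.6094 = 1.992 mg/L.
Minimum DO = 9.31 − 1.992 = 7.318 mg/L.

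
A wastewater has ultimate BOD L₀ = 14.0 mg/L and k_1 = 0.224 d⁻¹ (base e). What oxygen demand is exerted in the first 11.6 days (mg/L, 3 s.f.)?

y_t = L₀(1 − e^(−k_1 t)) = 14.0 × (1 − e^(−0.224×11.6))
= 14.0 × (1 − 0.07439) = 14.0 × 0.9256 = 12.96 mg/L.

y ≈ 13.0 mg/L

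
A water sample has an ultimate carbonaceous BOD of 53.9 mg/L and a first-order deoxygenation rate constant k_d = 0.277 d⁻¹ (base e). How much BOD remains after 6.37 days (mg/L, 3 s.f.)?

L_t = L₀ e^(−k_d t) = 53.9 × e^(−0.277×6.37) = 53.9 × 0.1713 = 9.232 mg/L.

L ≈ 9.23 mg/L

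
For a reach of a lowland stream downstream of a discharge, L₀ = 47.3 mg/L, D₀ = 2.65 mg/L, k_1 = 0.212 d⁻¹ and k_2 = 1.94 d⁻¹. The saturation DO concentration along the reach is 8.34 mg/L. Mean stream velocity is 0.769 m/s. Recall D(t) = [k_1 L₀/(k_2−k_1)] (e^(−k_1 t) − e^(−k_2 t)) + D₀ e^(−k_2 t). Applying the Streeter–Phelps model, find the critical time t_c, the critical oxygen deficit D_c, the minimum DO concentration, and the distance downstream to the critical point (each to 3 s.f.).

t_c ≈ 0.928 d; D_c ≈ 4.25 mg/L; min DO ≈ 4.09 mg/L; x_c ≈ 61.7 km

t_c = [1/(k_2−k_1)] ln[(k_2/k_1)(1 − D₀(k_2−k_1)/(k_1 L₀))]
= [1/(1.94−0.212)] ln[(1.94/0.212)(1 − 2.65×1.728/(0.212×47.3))]
= (1/1.728) ln[9.151 × 0.5433] = 0.5787 × ln(4.972) = 0.5787 × 1.604 = 0.9281 d.
D_c = (k_1/k_2) L₀ e^(−k_1 t_c) = (0.212/1.94) × 47.3 × e^(−0.212×0.9281) = 0.1093 × 47.3 × 0.8214 = 4.246 mg/L.
Minimum DO = C_s − D_c = 8.34 − 4.246 = 4.094 mg/L.
x_c = v t_c = 0.769 m/s × 0.9281 d × 86400 s/d = 61670 m ≈ 61.7 km.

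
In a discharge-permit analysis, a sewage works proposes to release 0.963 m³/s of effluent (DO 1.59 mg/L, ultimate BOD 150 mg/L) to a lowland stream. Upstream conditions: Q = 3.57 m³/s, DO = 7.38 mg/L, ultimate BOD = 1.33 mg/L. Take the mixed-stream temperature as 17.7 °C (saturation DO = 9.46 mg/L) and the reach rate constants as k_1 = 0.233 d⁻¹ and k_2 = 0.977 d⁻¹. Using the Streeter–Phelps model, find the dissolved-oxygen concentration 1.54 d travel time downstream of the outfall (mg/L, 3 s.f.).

DO ≈ 3.81 mg/L

Mixed DO = (3.57×7.38 + 0.963×1.59)/(3.57+0.963) = 27.88/4.533 = 6.150 mg/L.
Mixed L₀ = (3.57×1.33 + 0.963×150)/(4.533) = 149.2/4.533 = 32.91 mg/L.
Initial deficit D₀ = C_s − DO₀ = 9.46 − 6.150 = 3.310 mg/L.
D(1.54) = [0.233×32.91/(0.977−0.233)](e^(−0.233×1.54) − e^(−0.977×1.54)) + 3.310 e^(−0.977×1.54)
= 10.31 × (0.6985 − 0.2221) + 3.310 × 0.2221 = 5.646 mg/L.
DO = 9.46 − 5.646 = 3.814 mg/L.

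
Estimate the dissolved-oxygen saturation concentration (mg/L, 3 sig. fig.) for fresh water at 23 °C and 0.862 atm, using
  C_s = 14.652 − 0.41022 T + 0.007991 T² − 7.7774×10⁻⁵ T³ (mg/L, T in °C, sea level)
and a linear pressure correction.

At sea level: C_s = 14.652 − 0.41022×23 + 0.007991×23² − 7.7774×10⁻⁵×23³ = 8.498 mg/L.
Pressure correction: C_s' = 8.498 × 0.862 = 7.325 mg/L.

C_s ≈ 7.33 mg/L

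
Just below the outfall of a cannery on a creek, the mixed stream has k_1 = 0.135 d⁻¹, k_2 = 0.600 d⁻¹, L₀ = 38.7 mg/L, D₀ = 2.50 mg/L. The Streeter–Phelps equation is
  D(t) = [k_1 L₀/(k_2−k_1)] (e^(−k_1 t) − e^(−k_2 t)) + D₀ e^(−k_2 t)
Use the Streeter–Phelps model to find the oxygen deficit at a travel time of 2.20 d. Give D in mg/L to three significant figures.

D ≈ 6.01 mg/L

k_1 L₀/(k_2−k_1) = 0.135×38.7/(0.600−0.135) = 5.225/0.4650 = 11.24 mg/L.
e^(−k_1 t) = e^(−0.135×2.200) = 0.7430; e^(−k_2 t) = e^(−0.600×2.200) = 0.2671.
D = 11.24 × (0.7430 − 0.2671) + 2.50 × 0.2671 = 5.347 + 0.6678 = 6.015 mg/L.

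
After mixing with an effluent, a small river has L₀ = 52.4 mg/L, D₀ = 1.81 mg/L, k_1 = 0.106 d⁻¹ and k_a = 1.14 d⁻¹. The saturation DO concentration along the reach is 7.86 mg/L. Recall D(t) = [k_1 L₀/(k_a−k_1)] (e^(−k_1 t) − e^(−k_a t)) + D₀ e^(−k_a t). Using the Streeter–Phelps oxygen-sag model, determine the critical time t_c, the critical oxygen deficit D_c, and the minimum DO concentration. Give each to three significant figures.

With k_a/k_1 = 10.75 and 1 − D₀(k_a−k_1)/(k_1 L₀) = 0.6631,
t_c = ln(10.75 × 0.6631) / (1.14 − 0.106) = ln(7.131) / 1.034 = 1.964/1.034 = 1.900 d.
D_c = (k_1/k_a) L₀ e^(−k_1 t_c) = (0.106/1.14) × 52.4 × e^(−0.106×1.900) = 0.09298 × 52.4 × 0.8176 = 3.984 mg/L.
Minimum DO = C_s − D_c = 7.86 − 3.984 = 3.876 mg/L.

t_c ≈ 1.90 d; D_c ≈ 3.98 mg/L; min DO ≈ 3.88 mg/L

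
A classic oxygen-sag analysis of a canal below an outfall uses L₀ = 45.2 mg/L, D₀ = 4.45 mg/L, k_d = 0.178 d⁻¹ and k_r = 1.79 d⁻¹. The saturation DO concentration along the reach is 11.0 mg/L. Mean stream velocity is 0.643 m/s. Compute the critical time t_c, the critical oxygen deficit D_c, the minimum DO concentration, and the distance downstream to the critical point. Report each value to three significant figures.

t_c ≈ 0.0536 d; D_c ≈ 4.45 mg/L; min DO ≈ 6.55 mg/L; x_c ≈ 2.98 km

At the critical point dD/dt = 0, so k_d L₀ e^(−k_d t) = k_r D. Substituting D(t) from the Streeter–Phelps equation and solving for t gives
t_c = ln[(k_r/k_d)(1 − D₀(k_r−k_d)/(k_d L₀))] / (k_r−k_d).
Here k_r−k_d = 1.612 d⁻¹ and 1 − D₀(k_r−k_d)/(k_d L₀) = 1 − 4.45×1.612/(0.178×45.2) = 0.1084, so
t_c = ln(10.06 × 0.1084) / 1.612 = 0.08633 / 1.612 = 0.05355 d.
D_c = (k_d/k_r) L₀ e^(−k_d t_c) = (0.178/1.79) × 45.2 × e^(−0.178×0.05355) = 0.09944 × 45.2 × 0.9905 = 4.452 mg/L.
Minimum DO = C_s − D_c = 11.0 − 4.452 = 6.548 mg/L.
x_c = v t_c = 0.643 m/s × 0.05355 d × 86400 s/d = 2975 m ≈ 2.98 km.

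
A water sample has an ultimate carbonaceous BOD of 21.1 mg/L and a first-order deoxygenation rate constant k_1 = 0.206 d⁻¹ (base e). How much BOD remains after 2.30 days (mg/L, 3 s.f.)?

L_t = L₀ e^(−k_1 t) = 21.1 × e^(−0.206×2.30) = 21.1 × 0.6226 = 13.14 mg/L.

L ≈ 13.1 mg/L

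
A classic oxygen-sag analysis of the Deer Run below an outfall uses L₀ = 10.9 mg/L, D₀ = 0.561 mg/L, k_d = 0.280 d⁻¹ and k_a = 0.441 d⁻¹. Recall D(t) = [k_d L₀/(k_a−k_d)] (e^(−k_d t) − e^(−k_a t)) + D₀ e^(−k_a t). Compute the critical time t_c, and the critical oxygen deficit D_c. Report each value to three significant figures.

t_c ≈ 2.63 d; D_c ≈ 3.31 mg/L

t_c = [1/(k_a−k_d)] ln[(k_a/k_d)(1 − D₀(k_a−k_d)/(k_d L₀))]
= [1/(0.441−0.280)] ln[(0.441/0.280)(1 − 0.561×0.1610/(0.280×10.9))]
= (1/0.1610) ln[1.575 × 0.9704] = 6.211 × ln(1.528) = 6.211 × 0.4242 = 2.635 d.
L(t_c) = L₀ e^(−k_d t_c) = 10.9 × 0.4782 = 5.212 mg/L, and at the critical point k_a D_c = k_d L, so D_c = (0.280/0.441) × 5.212 = 3.309 mg/L.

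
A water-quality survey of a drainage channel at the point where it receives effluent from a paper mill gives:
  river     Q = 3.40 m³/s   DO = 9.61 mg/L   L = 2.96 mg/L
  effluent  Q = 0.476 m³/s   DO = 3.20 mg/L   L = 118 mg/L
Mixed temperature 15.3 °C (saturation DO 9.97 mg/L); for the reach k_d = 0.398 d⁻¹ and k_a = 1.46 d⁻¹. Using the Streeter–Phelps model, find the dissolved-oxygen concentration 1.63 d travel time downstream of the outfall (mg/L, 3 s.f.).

Mixed DO = (3.40×9.61 + 0.476×3.20)/(3.40+0.476) = 34.20/3.876 = 8.823 mg/L.
Mixed L₀ = (3.40×2.96 + 0.476×118)/(3.876) = 66.23/3.876 = 17.09 mg/L.
Initial deficit D₀ = C_s − DO₀ = 9.97 − 8.823 = 1.147 mg/L.
D(1.63) = [0.398×17.09/(1.46−0.398)](e^(−0.398×1.63) − e^(−1.46×1.63)) + 1.147 e^(−1.46×1.63)
= 6.404 × (0.5227 − 0.09257) + 1.147 × 0.09257 = 2.861 mg/L.
DO = 9.97 − 2.861 = 7.109 mg/L.

DO ≈ 7.11 mg/L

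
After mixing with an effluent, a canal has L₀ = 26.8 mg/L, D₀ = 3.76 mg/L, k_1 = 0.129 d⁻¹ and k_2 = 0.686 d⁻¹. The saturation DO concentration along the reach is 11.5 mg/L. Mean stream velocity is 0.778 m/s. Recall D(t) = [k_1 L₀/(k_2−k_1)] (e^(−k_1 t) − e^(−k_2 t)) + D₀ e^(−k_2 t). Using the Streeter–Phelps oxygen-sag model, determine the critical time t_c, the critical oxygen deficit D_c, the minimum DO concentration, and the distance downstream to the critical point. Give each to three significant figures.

At the critical point dD/dt = 0, so k_1 L₀ e^(−k_1 t) = k_2 D. Substituting D(t) from the Streeter–Phelps equation and solving for t gives
t_c = ln[(k_2/k_1)(1 − D₀(k_2−k_1)/(k_1 L₀))] / (k_2−k_1).
Here k_2−k_1 = 0.5570 d⁻¹ and 1 − D₀(k_2−k_1)/(k_1 L₀) = 1 − 3.76×0.5570/(0.129×26.8) = 0.3942, so
t_c = ln(5.318 × 0.3942) / 0.5570 = 0.7402 / 0.5570 = 1.329 d.
D_c = (k_1/k_2) L₀ e^(−k_1 t_c) = (0.129/0.686) × 26.8 × e^(−0.129×1.329) = 0.1880 × 26.8 × 0.8425 = 4.246 mg/L.
Minimum DO = C_s − D_c = 11.5 − 4.246 = 7.254 mg/L.
x_c = v t_c = 0.778 m/s × 1.329 d × 86400 s/d = 89330 m ≈ 89.3 km.

t_c ≈ 1.33 d; D_c ≈ 4.25 mg/L; min DO ≈ 7.25 mg/L; x_c ≈ 89.3 km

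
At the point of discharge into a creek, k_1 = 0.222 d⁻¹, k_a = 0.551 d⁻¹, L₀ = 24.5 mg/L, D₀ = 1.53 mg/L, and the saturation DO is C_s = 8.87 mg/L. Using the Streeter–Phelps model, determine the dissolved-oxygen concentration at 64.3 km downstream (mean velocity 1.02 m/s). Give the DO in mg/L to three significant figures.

Travel time t = x/v = 64.3 km / (1.02 m/s) = 64300 m / 1.02 m/s = 63040 s = 0.7296 d.
k_1 L₀/(k_a−k_1) = 0.222×24.5/(0.551−0.222) = 5.439/0.3290 = 16.53 mg/L.
e^(−k_1 t) = e^(−0.222×0.7296) = 0.8505; e^(−k_a t) = e^(−0.551×0.7296) = 0.6690.
D = 16.53 × (0.8505 − 0.6690) + 1.53 × 0.6690 = 3.000 + 1.024 = 4.024 mg/L.
DO = C_s − D = 8.87 − 4.024 = 4.846 mg/L.

DO ≈ 4.85 mg/L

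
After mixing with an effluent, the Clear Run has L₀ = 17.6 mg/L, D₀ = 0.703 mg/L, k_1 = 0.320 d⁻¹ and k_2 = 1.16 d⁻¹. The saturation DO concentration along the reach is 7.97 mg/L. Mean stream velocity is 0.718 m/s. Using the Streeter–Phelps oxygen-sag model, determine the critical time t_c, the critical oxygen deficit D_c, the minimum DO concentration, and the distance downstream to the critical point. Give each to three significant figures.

t_c = [1/(k_2−k_1)] ln[(k_2/k_1)(1 − D₀(k_2−k_1)/(k_1 L₀))]
= [1/(1.16−0.320)] ln[(1.16/0.320)(1 − 0.703×0.8400/(0.320×17.6))]
= (1/0.8400) ln[3.625 × 0.8951] = 1.190 × ln(3.245) = 1.190 × 1.177 = 1.401 d.
D_c = (k_1/k_2) L₀ e^(−k_1 t_c) = (0.320/1.16) × 17.6 × e^(−0.320×1.401) = 0.2759 × 17.6 × 0.6386 = 3.101 mg/L.
Minimum DO = C_s − D_c = 7.97 − 3.101 = 4.869 mg/L.
x_c = v t_c = 0.718 m/s × 1.401 d × 86400 s/d = 86930 m ≈ 86.9 km.

t_c ≈ 1.40 d; D_c ≈ 3.10 mg/L; min DO ≈ 4.87 mg/L; x_c ≈ 86.9 km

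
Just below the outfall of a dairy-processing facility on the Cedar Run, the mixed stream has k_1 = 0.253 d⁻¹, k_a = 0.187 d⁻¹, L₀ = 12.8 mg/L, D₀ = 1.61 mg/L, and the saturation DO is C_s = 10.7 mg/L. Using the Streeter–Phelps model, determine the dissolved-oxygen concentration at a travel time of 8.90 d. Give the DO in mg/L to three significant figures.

DO ≈ 6.27 mg/L

k_1 L₀/(k_a−k_1) = 0.253×12.8/(0.187−0.253) = 3.238/-0.06600 = -49.07 mg/L.
e^(−k_1 t) = e^(−0.253×8.900) = 0.1052; e^(−k_a t) = e^(−0.187×8.900) = 0.1893.
D = -49.07 × (0.1052 − 0.1893) + 1.61 × 0.1893 = 4.127 + 0.3048 = 4.431 mg/L.
DO = C_s − D = 10.7 − 4.431 = 6.269 mg/L.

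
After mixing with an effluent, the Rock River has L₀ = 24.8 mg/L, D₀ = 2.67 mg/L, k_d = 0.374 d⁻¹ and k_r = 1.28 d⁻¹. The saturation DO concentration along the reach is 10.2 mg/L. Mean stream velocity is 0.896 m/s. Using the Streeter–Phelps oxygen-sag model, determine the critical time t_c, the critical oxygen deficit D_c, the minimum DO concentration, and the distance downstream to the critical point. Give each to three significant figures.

t_c = [1/(k_r−k_d)] ln[(k_r/k_d)(1 − D₀(k_r−k_d)/(k_d L₀))]
= [1/(1.28−0.374)] ln[(1.28/0.374)(1 − 2.67×0.9060/(0.374×24.8))]
= (1/0.9060) ln[3.422 × 0.7392] = 1.104 × ln(2.530) = 1.104 × 0.9282 = 1.024 d.
L(t_c) = L₀ e^(−k_d t_c) = 24.8 × 0.6817 = 16.91 mg/L, and at the critical point k_r D_c = k_d L, so D_c = (0.374/1.28) × 16.91 = 4.940 mg/L.
Minimum DO = C_s − D_c = 10.2 − 4.940 = 5.260 mg/L.
x_c = v t_c = 0.896 m/s × 1.024 d × 86400 s/d = 79310 m ≈ 79.3 km.

t_c ≈ 1.02 d; D_c ≈ 4.94 mg/L; min DO ≈ 5.26 mg/L; x_c ≈ 79.3 km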